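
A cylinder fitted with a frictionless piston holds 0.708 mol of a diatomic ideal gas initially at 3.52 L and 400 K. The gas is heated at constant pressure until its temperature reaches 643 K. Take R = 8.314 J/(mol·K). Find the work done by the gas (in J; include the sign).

1430 J

P₁ = nRT₁/V₁ = 0.708×8.314×400/3.52 = 669 kPa.
Isobaric: P stays 669 kPa; V/T = const ⇒ T₂ = 643 K, V₂ = 5.66 L.
W = PΔV = 669×(5.66−3.52) kPa·L = 1430 J.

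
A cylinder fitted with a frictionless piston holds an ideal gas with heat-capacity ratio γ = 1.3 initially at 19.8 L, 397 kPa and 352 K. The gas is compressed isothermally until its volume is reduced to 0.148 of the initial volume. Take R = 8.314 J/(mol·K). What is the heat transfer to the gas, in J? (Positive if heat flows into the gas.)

-15000 J

n = P₁V₁/(RT₁) = 397×19.8/(8.314×352) = 2.69 mol.
Isothermal: T stays 352 K; PV = const ⇒ V₂ = 2.93 L, P₂ = 2680 kPa.
ΔU = 0 (ideal gas, T constant).
W = nRT ln(V₂/V₁) = 2.69×8.314×352×ln(0.148) = -15000 J.
Q = ΔU + W = -15000 J.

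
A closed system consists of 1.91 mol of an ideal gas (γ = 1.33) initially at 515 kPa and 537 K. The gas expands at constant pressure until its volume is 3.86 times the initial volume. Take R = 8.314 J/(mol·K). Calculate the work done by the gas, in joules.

24400 J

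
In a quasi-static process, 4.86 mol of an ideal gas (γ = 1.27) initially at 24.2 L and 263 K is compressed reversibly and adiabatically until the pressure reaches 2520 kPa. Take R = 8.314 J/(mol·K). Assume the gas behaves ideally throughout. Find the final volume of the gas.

6.11 L

P₁ = nRT₁/V₁ = 4.86×8.314×263/24.2 = 439 kPa.
Adiabatic: T₂/T₁ = (P₂/P₁)^((γ−1)/γ) ⇒ T₂ = 263×(5.74)^0.213 = 381 K; V₂ = 6.11 L.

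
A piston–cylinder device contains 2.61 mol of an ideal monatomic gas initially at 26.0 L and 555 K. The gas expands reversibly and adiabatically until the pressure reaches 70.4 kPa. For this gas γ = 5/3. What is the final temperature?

P₁ = nRT₁/V₁ = 2.61×8.314×555/26.0 = 463 kPa.
Adiabatic: T₂/T₁ = (P₂/P₁)^((γ−1)/γ) ⇒ T₂ = 555×(0.152)^0.400 = 261 K; V₂ = 80.5 L.

261 K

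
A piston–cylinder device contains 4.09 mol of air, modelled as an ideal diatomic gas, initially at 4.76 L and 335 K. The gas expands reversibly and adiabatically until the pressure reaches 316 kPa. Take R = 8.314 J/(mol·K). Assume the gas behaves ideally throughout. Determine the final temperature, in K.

P₁ = nRT₁/V₁ = 4.09×8.314×335/4.76 = 2390 kPa.
Adiabatic: T₂/T₁ = (P₂/P₁)^((γ−1)/γ) ⇒ T₂ = 335×(0.132)^0.286 = 188 K; V₂ = 20.2 L.

188 K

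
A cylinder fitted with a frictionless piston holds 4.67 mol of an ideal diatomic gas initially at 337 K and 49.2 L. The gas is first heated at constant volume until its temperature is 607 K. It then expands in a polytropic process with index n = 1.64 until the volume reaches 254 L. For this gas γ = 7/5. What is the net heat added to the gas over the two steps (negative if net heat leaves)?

P₁ = nRT₁/V₁ = 4.67×8.314×337/49.2 = 266 kPa.
Step 1 — Isochoric: V stays 49.2 L; P/T = const ⇒ T₂ = 607 K, P₂ = 479 kPa.
W = 0 (no volume change).
ΔU = nCvΔT = 4.67×20.8×(607−337) = 26200 J.
Q = ΔU = 26200 J.
State after step 1: P = 479 kPa, V = 49.2 L, T = 607 K.
Step 2 — Polytropic n=1.64: T₂ = T₁(V₁/V₂)^(n−1) = 607×(0.194)^0.64 = 212 K; P₂ = P₁(V₁/V₂)^n = 32.5 kPa.
W = (P₁V₁−P₂V₂)/(n−1) = (479×49.2−32.5×254)/0.64 = 23900 J.
ΔU = nCvΔT = 4.67×20.8×(212−607) = -38300 J.
Q = ΔU + W = -14400 J.
Net over both steps: W = 23900 J, Q = 11800 J, ΔU = -12100 J.

11800 J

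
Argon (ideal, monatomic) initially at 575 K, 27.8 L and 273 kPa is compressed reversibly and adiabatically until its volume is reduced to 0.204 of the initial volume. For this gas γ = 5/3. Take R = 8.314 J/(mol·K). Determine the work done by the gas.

-21500 J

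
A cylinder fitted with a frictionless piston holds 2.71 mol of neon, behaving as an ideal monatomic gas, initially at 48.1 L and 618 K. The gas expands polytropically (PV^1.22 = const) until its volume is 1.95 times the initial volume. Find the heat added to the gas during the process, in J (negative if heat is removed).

5790 J

P₁ = nRT₁/V₁ = 2.71×8.314×618/48.1 = 289 kPa.
Polytropic n=1.22: T₂ = T₁(V₁/V₂)^(n−1) = 618×(0.513)^0.22 = 534 K; P₂ = P₁(V₁/V₂)^n = 128 kPa.
W = (P₁V₁−P₂V₂)/(n−1) = (289×48.1−128×93.8)/0.22 = 8650 J.
ΔU = nCvΔT = 2.71×12.5×(534−618) = -2850 J.
Q = ΔU + W = 5790 J.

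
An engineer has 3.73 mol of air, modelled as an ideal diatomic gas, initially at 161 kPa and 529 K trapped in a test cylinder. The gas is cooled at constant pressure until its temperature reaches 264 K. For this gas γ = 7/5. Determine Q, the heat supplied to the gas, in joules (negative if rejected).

-28800 J

V₁ = nRT₁/P₁ = 3.73×8.314×529/161 = 102 L.
Isobaric: P stays 161 kPa; V/T = const ⇒ T₂ = 264 K, V₂ = 50.9 L.
W = PΔV = 161×(50.9−102) kPa·L = -8220 J.
ΔU = nCvΔT = 3.73×20.8×(264−529) = -20500 J.
Q = ΔU + W = nCpΔT = -28800 J.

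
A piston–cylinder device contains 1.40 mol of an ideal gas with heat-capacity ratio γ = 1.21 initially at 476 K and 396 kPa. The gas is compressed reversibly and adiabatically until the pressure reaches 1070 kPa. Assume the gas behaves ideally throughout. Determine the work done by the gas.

-4970 J

V₁ = nRT₁/P₁ = 1.40×8.314×476/396 = 14.0 L.
Adiabatic: T₂/T₁ = (P₂/P₁)^((γ−1)/γ) ⇒ T₂ = 476×(2.70)^0.174 = 566 K; V₂ = 6.15 L.
ΔU = nCvΔT = 1.40×39.6×(566−476) = 4970 J.
Q = 0 for an adiabatic process, so W = −ΔU = -4970 J.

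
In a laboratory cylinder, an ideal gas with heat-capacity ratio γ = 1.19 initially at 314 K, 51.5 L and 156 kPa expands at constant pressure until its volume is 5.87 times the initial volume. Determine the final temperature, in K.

1840 K

Isobaric: P stays 156 kPa; V/T = const ⇒ T₂ = 1840 K, V₂ = 302 L.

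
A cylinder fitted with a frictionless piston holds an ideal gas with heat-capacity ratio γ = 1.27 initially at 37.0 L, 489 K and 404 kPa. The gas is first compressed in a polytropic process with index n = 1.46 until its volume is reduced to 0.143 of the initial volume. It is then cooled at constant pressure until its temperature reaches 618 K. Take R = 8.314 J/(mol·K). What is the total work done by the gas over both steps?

n = P₁V₁/(RT₁) = 404×37.0/(8.314×489) = 3.68 mol.
Step 1 — Polytropic n=1.46: T₂ = T₁(V₁/V₂)^(n−1) = 489×(6.99)^0.46 = 1200 K; P₂ = P₁(V₁/V₂)^n = 6910 kPa.
W = (P₁V₁−P₂V₂)/(n−1) = (404×37.0−6910×5.29)/0.46 = -47000 J.
ΔU = nCvΔT = 3.68×30.8×(1200−489) = 80100 J.
Q = ΔU + W = 33100 J.
State after step 1: P = 6910 kPa, V = 5.29 L, T = 1200 K.
Step 2 — Isobaric: P stays 6910 kPa; V/T = const ⇒ T₂ = 618 K, V₂ = 2.73 L.
W = PΔV = 6910×(2.73−5.29) kPa·L = -17700 J.
ΔU = nCvΔT = 3.68×30.8×(618−1200) = -65500 J.
Q = ΔU + W = nCpΔT = -83200 J.
Net over both steps: W = -64700 J, Q = -50100 J, ΔU = 14600 J.

-64700 J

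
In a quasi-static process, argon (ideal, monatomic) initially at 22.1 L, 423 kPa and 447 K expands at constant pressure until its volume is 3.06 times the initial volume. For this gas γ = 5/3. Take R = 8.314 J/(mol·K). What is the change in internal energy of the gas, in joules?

n = P₁V₁/(RT₁) = 423×22.1/(8.314×447) = 2.52 mol.
Isobaric: P stays 423 kPa; V/T = const ⇒ T₂ = 1370 K, V₂ = 67.6 L.
For an ideal gas ΔU = nCvΔT with Cv = (3/2)R = 12.5 J/(mol·K).
ΔU = 2.52×12.5×(1370−447) = 28900 J.

28900 J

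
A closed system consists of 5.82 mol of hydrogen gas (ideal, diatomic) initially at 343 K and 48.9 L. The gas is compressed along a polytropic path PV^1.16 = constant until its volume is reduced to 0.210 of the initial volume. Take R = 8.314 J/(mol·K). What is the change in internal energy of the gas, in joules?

P₁ = nRT₁/V₁ = 5.82×8.314×343/48.9 = 339 kPa.
Polytropic n=1.16: T₂ = T₁(V₁/V₂)^(n−1) = 343×(4.76)^0.16 = 440 K; P₂ = P₁(V₁/V₂)^n = 2070 kPa.
For an ideal gas ΔU = nCvΔT with Cv = (5/2)R = 20.8 J/(mol·K).
ΔU = 5.82×20.8×(440−343) = 11800 J.

11800 J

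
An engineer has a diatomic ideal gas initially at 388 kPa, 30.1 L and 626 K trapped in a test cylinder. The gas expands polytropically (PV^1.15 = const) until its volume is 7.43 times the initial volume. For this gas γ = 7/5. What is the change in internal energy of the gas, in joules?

n = P₁V₁/(RT₁) = 388×30.1/(8.314×626) = 2.24 mol.
Polytropic n=1.15: T₂ = T₁(V₁/V₂)^(n−1) = 626×(0.135)^0.15 = 463 K; P₂ = P₁(V₁/V₂)^n = 38.7 kPa.
For an ideal gas ΔU = nCvΔT with Cv = (5/2)R = 20.8 J/(mol·K).
ΔU = 2.24×20.8×(463−626) = -7590 J.

-7590 J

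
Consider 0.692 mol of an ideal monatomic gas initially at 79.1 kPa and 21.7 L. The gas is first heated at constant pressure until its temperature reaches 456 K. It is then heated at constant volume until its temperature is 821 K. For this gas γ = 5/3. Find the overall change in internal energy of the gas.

4510 J

T₁ = P₁V₁/(nR) = 79.1×21.7/(0.692×8.314) = 298 K.
Step 1 — Isobaric: P stays 79.1 kPa; V/T = const ⇒ T₂ = 456 K, V₂ = 33.2 L.
W = PΔV = 79.1×(33.2−21.7) kPa·L = 907 J.
ΔU = nCvΔT = 0.692×12.5×(456−298) = 1360 J.
Q = ΔU + W = nCpΔT = 2270 J.
State after step 1: P = 79.1 kPa, V = 33.2 L, T = 456 K.
Step 2 — Isochoric: V stays 33.2 L; P/T = const ⇒ T₂ = 821 K, P₂ = 142 kPa.
W = 0 (no volume change).
ΔU = nCvΔT = 0.692×12.5×(821−456) = 3150 J.
Q = ΔU = 3150 J.
Net over both steps: W = 907 J, Q = 5420 J, ΔU = 4510 J.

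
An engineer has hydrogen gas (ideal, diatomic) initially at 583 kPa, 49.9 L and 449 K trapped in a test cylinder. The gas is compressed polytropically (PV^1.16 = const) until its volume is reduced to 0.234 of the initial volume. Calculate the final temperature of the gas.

566 K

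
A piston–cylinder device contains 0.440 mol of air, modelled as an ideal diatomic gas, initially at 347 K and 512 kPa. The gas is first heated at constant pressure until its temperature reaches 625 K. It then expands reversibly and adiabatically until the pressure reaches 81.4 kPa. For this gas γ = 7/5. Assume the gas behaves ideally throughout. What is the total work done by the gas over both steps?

3350 J

V₁ = nRT₁/P₁ = 0.440×8.314×347/512 = 2.48 L.
Step 1 — Isobaric: P stays 512 kPa; V/T = const ⇒ T₂ = 625 K, V₂ = 4.47 L.
W = PΔV = 512×(4.47−2.48) kPa·L = 1020 J.
ΔU = nCvΔT = 0.440×20.8×(625−347) = 2540 J.
Q = ΔU + W = nCpΔT = 3560 J.
State after step 1: P = 512 kPa, V = 4.47 L, T = 625 K.
Step 2 — Adiabatic: T₂/T₁ = (P₂/P₁)^((γ−1)/γ) ⇒ T₂ = 625×(0.159)^0.286 = 370 K; V₂ = 16.6 L.
ΔU = nCvΔT = 0.440×20.8×(370−625) = -2340 J.
Q = 0 for an adiabatic process, so W = −ΔU = 2340 J.
Net over both steps: W = 3350 J, Q = 3560 J, ΔU = 206 J.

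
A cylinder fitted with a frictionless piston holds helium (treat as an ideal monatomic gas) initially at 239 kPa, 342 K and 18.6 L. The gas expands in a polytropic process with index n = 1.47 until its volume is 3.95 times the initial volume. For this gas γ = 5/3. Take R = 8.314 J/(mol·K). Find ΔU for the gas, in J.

n = P₁V₁/(RT₁) = 239×18.6/(8.314×342) = 1.56 mol.
Polytropic n=1.47: T₂ = T₁(V₁/V₂)^(n−1) = 342×(0.253)^0.47 = 179 K; P₂ = P₁(V₁/V₂)^n = 31.7 kPa.
For an ideal gas ΔU = nCvΔT with Cv = (3/2)R = 12.5 J/(mol·K).
ΔU = 1.56×12.5×(179−342) = -3170 J.

-3170 J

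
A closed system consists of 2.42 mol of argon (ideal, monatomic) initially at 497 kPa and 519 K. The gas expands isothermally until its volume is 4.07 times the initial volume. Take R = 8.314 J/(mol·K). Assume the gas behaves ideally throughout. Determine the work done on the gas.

-14700 J

V₁ = nRT₁/P₁ = 2.42×8.314×519/497 = 21.0 L.
Isothermal: T stays 519 K; PV = const ⇒ V₂ = 85.5 L, P₂ = 122 kPa.
W = nRT ln(V₂/V₁) = 2.42×8.314×519×ln(4.07) = 14700 J.
Work done on the gas = −W_by = -14700 J.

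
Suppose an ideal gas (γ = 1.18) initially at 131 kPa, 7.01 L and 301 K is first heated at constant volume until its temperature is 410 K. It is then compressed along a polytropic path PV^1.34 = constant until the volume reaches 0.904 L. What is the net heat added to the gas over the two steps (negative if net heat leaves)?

5140 J

n = P₁V₁/(RT₁) = 131×7.01/(8.314×301) = 0.367 mol.
Step 1 — Isochoric: V stays 7.01 L; P/T = const ⇒ T₂ = 410 K, P₂ = 178 kPa.
W = 0 (no volume change).
ΔU = nCvΔT = 0.367×46.2×(410−301) = 1850 J.
Q = ΔU = 1850 J.
State after step 1: P = 178 kPa, V = 7.01 L, T = 410 K.
Step 2 — Polytropic n=1.34: T₂ = T₁(V₁/V₂)^(n−1) = 410×(7.75)^0.34 = 823 K; P₂ = P₁(V₁/V₂)^n = 2780 kPa.
W = (P₁V₁−P₂V₂)/(n−1) = (178×7.01−2780×0.904)/0.34 = -3700 J.
ΔU = nCvΔT = 0.367×46.2×(823−410) = 6990 J.
Q = ΔU + W = 3290 J.
Net over both steps: W = -3700 J, Q = 5140 J, ΔU = 8840 J.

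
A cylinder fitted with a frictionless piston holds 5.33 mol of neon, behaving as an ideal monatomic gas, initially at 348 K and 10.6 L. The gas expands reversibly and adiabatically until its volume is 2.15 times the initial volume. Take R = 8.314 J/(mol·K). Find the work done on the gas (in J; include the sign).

-9250 J

P₁ = nRT₁/V₁ = 5.33×8.314×348/10.6 = 1450 kPa.
Adiabatic: TV^(γ−1) = const ⇒ T₂ = 348×(0.465)^0.667 = 209 K; PV^γ = const ⇒ P₂ = 406 kPa.
ΔU = nCvΔT = 5.33×12.5×(209−348) = -9250 J.
Q = 0 for an adiabatic process, so W = −ΔU = 9250 J.
Work done on the gas = −W_by = -9250 J.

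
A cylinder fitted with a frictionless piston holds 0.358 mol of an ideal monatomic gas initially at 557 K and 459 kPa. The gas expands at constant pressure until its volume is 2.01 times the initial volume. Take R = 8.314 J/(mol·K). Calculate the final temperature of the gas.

1120 K

V₁ = nRT₁/P₁ = 0.358×8.314×557/459 = 3.61 L.
Isobaric: P stays 459 kPa; V/T = const ⇒ T₂ = 1120 K, V₂ = 7.26 L.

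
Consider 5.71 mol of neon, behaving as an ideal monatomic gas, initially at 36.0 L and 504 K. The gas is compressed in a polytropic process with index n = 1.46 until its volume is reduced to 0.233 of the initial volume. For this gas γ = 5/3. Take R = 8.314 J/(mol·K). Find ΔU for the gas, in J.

34300 J

P₁ = nRT₁/V₁ = 5.71×8.314×504/36.0 = 665 kPa.
Polytropic n=1.46: T₂ = T₁(V₁/V₂)^(n−1) = 504×(4.29)^0.46 = 985 K; P₂ = P₁(V₁/V₂)^n = 5570 kPa.
For an ideal gas ΔU = nCvΔT with Cv = (3/2)R = 12.5 J/(mol·K).
ΔU = 5.71×12.5×(985−504) = 34300 J.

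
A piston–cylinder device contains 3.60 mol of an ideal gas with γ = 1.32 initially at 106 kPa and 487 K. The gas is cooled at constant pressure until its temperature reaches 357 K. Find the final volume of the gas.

V₁ = nRT₁/P₁ = 3.60×8.314×487/106 = 138 L.
Isobaric: P stays 106 kPa; V/T = const ⇒ T₂ = 357 K, V₂ = 101 L.

101 L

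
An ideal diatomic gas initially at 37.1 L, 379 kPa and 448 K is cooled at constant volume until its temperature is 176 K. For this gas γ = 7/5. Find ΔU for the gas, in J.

-21300 J

n = P₁V₁/(RT₁) = 379×37.1/(8.314×448) = 3.78 mol.
Isochoric: V stays 37.1 L; P/T = const ⇒ T₂ = 176 K, P₂ = 149 kPa.
For an ideal gas ΔU = nCvΔT with Cv = (5/2)R = 20.8 J/(mol·K).
ΔU = 3.78×20.8×(176−448) = -21300 J.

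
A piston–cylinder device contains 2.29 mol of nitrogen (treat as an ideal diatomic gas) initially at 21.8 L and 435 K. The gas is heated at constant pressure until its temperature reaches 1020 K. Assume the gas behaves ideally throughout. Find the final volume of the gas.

P₁ = nRT₁/V₁ = 2.29×8.314×435/21.8 = 380 kPa.
Isobaric: P stays 380 kPa; V/T = const ⇒ T₂ = 1020 K, V₂ = 51.1 L.

51.1 L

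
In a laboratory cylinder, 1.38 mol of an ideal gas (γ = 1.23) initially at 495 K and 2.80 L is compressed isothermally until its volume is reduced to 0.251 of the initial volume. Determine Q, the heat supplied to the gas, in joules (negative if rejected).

P₁ = nRT₁/V₁ = 1.38×8.314×495/2.80 = 2030 kPa.
Isothermal: T stays 495 K; PV = const ⇒ V₂ = 0.703 L, P₂ = 8080 kPa.
ΔU = 0 (ideal gas, T constant).
W = nRT ln(V₂/V₁) = 1.38×8.314×495×ln(0.251) = -7850 J.
Q = ΔU + W = -7850 J.

-7850 J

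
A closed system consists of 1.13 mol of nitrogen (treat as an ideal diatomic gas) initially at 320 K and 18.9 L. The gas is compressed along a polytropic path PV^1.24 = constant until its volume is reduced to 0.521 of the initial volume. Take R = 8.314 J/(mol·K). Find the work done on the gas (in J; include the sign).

2120 J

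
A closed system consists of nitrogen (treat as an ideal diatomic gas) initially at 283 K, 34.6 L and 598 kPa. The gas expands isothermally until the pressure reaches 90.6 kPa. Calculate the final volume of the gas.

228 L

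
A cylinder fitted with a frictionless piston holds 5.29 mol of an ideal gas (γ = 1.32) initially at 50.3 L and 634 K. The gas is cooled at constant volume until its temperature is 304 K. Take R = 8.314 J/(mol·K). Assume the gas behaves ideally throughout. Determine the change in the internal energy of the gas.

-45400 J

P₁ = nRT₁/V₁ = 5.29×8.314×634/50.3 = 554 kPa.
Isochoric: V stays 50.3 L; P/T = const ⇒ T₂ = 304 K, P₂ = 266 kPa.
For an ideal gas ΔU = nCvΔT with Cv = R/(γ−1) = 26.0 J/(mol·K).
ΔU = 5.29×26.0×(304−634) = -45400 J.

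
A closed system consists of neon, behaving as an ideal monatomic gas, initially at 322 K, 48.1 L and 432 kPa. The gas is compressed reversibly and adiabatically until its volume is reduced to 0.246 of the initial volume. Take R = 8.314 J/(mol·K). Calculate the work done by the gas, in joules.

n = P₁V₁/(RT₁) = 432×48.1/(8.314×322) = 7.76 mol.
Adiabatic: TV^(γ−1) = const ⇒ T₂ = 322×(4.07)^0.667 = 820 K; PV^γ = const ⇒ P₂ = 4470 kPa.
ΔU = nCvΔT = 7.76×12.5×(820−322) = 48200 J.
Q = 0 for an adiabatic process, so W = −ΔU = -48200 J.

-48200 J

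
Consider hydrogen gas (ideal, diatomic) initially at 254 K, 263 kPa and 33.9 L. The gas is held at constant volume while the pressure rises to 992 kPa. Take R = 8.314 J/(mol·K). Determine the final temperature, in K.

958 K

Isochoric: V stays 33.9 L; P/T = const ⇒ T₂ = 958 K, P₂ = 992 kPa.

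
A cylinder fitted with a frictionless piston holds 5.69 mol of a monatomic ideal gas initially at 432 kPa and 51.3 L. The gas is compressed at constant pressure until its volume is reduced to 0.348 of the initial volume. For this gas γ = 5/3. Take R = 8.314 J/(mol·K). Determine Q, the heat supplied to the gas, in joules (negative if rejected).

-36100 J

T₁ = P₁V₁/(nR) = 432×51.3/(5.69×8.314) = 468 K.
Isobaric: P stays 432 kPa; V/T = const ⇒ T₂ = 163 K, V₂ = 17.9 L.
W = PΔV = 432×(17.9−51.3) kPa·L = -14400 J.
ΔU = nCvΔT = 5.69×12.5×(163−468) = -21700 J.
Q = ΔU + W = nCpΔT = -36100 J.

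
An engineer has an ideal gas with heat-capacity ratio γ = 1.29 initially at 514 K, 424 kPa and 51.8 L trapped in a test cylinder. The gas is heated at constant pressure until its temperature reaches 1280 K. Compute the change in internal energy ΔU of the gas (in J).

113000 J

n = P₁V₁/(RT₁) = 424×51.8/(8.314×514) = 5.14 mol.
Isobaric: P stays 424 kPa; V/T = const ⇒ T₂ = 1280 K, V₂ = 129 L.
For an ideal gas ΔU = nCvΔT with Cv = R/(γ−1) = 28.7 J/(mol·K).
ΔU = 5.14×28.7×(1280−514) = 113000 J.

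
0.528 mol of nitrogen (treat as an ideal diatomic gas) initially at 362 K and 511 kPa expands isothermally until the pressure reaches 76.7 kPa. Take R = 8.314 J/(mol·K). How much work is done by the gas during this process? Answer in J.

V₁ = nRT₁/P₁ = 0.528×8.314×362/511 = 3.11 L.
Isothermal: T stays 362 K; PV = const ⇒ V₂ = 20.7 L, P₂ = 76.7 kPa.
W = nRT ln(V₂/V₁) = 0.528×8.314×362×ln(6.66) = 3010 J.

3010 J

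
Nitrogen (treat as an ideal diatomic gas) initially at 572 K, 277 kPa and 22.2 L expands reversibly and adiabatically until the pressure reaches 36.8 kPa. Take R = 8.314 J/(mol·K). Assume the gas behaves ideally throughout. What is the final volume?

93.9 L

Adiabatic: T₂/T₁ = (P₂/P₁)^((γ−1)/γ) ⇒ T₂ = 572×(0.133)^0.286 = 321 K; V₂ = 93.9 L.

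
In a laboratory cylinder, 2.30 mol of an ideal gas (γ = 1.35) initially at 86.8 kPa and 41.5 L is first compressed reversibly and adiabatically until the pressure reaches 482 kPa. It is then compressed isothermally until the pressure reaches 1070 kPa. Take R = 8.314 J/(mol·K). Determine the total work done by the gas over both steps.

-10200 J

T₁ = P₁V₁/(nR) = 86.8×41.5/(2.30×8.314) = 188 K.
Step 1 — Adiabatic: T₂/T₁ = (P₂/P₁)^((γ−1)/γ) ⇒ T₂ = 188×(5.55)^0.259 = 294 K; V₂ = 11.7 L.
ΔU = nCvΔT = 2.30×23.8×(294−188) = 5760 J.
Q = 0 for an adiabatic process, so W = −ΔU = -5760 J.
State after step 1: P = 482 kPa, V = 11.7 L, T = 294 K.
Step 2 — Isothermal: T stays 294 K; PV = const ⇒ V₂ = 5.25 L, P₂ = 1070 kPa.
ΔU = 0 (ideal gas, T constant).
W = nRT ln(V₂/V₁) = 2.30×8.314×294×ln(0.450) = -4480 J.
Q = ΔU + W = -4480 J.
Net over both steps: W = -10200 J, Q = -4480 J, ΔU = 5760 J.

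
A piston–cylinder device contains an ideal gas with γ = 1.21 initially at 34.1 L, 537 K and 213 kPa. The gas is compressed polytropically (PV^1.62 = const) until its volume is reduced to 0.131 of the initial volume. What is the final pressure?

5730 kPa

Polytropic n=1.62: T₂ = T₁(V₁/V₂)^(n−1) = 537×(7.63)^0.62 = 1890 K; P₂ = P₁(V₁/V₂)^n = 5730 kPa.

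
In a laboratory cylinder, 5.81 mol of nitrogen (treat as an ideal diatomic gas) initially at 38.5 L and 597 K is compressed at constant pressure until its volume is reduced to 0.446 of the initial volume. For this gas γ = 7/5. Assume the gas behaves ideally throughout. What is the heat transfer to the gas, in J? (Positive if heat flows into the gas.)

P₁ = nRT₁/V₁ = 5.81×8.314×597/38.5 = 749 kPa.
Isobaric: P stays 749 kPa; V/T = const ⇒ T₂ = 266 K, V₂ = 17.2 L.
W = PΔV = 749×(17.2−38.5) kPa·L = -16000 J.
ΔU = nCvΔT = 5.81×20.8×(266−597) = -39900 J.
Q = ΔU + W = nCpΔT = -55900 J.

-55900 J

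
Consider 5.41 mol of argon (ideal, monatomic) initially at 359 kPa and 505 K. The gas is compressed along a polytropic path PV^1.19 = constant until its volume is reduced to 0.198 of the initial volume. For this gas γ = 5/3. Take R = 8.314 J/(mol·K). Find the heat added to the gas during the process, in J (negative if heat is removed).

-30800 J

V₁ = nRT₁/P₁ = 5.41×8.314×505/359 = 63.3 L.
Polytropic n=1.19: T₂ = T₁(V₁/V₂)^(n−1) = 505×(5.05)^0.19 = 687 K; P₂ = P₁(V₁/V₂)^n = 2470 kPa.
W = (P₁V₁−P₂V₂)/(n−1) = (359×63.3−2470×12.5)/0.19 = -43100 J.
ΔU = nCvΔT = 5.41×12.5×(687−505) = 12300 J.
Q = ΔU + W = -30800 J.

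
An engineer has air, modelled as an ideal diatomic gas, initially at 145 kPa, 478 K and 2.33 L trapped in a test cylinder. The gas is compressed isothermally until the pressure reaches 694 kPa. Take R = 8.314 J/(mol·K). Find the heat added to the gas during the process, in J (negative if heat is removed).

-529 J

n = P₁V₁/(RT₁) = 145×2.33/(8.314×478) = 0.0850 mol.
Isothermal: T stays 478 K; PV = const ⇒ V₂ = 0.487 L, P₂ = 694 kPa.
ΔU = 0 (ideal gas, T constant).
W = nRT ln(V₂/V₁) = 0.0850×8.314×478×ln(0.209) = -529 J.
Q = ΔU + W = -529 J.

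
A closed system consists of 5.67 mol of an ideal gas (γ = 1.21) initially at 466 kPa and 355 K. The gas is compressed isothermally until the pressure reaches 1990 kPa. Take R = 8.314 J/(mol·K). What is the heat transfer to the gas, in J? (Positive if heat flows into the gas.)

V₁ = nRT₁/P₁ = 5.67×8.314×355/466 = 35.9 L.
Isothermal: T stays 355 K; PV = const ⇒ V₂ = 8.41 L, P₂ = 1990 kPa.
ΔU = 0 (ideal gas, T constant).
W = nRT ln(V₂/V₁) = 5.67×8.314×355×ln(0.234) = -24300 J.
Q = ΔU + W = -24300 J.

-24300 J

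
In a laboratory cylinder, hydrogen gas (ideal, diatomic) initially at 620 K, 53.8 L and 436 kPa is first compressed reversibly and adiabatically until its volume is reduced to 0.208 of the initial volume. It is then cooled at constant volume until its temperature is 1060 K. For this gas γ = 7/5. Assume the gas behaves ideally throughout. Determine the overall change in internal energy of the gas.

41600 J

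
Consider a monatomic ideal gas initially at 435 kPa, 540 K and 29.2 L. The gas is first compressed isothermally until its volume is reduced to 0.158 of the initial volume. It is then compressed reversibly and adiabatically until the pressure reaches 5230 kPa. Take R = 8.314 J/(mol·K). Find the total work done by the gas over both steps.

n = P₁V₁/(RT₁) = 435×29.2/(8.314×540) = 2.83 mol.
Step 1 — Isothermal: T stays 540 K; PV = const ⇒ V₂ = 4.61 L, P₂ = 2750 kPa.
ΔU = 0 (ideal gas, T constant).
W = nRT ln(V₂/V₁) = 2.83×8.314×540×ln(0.158) = -23400 J.
Q = ΔU + W = -23400 J.
State after step 1: P = 2750 kPa, V = 4.61 L, T = 540 K.
Step 2 — Adiabatic: T₂/T₁ = (P₂/P₁)^((γ−1)/γ) ⇒ T₂ = 540×(1.90)^0.400 = 698 K; V₂ = 3.14 L.
ΔU = nCvΔT = 2.83×12.5×(698−540) = 5580 J.
Q = 0 for an adiabatic process, so W = −ΔU = -5580 J.
Net over both steps: W = -29000 J, Q = -23400 J, ΔU = 5580 J.

-29000 J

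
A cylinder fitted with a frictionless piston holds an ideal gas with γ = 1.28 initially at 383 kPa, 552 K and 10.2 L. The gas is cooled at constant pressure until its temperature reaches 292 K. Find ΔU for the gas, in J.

n = P₁V₁/(RT₁) = 383×10.2/(8.314×552) = 0.851 mol.
Isobaric: P stays 383 kPa; V/T = const ⇒ T₂ = 292 K, V₂ = 5.40 L.
For an ideal gas ΔU = nCvΔT with Cv = R/(γ−1) = 29.7 J/(mol·K).
ΔU = 0.851×29.7×(292−552) = -6570 J.

-6570 J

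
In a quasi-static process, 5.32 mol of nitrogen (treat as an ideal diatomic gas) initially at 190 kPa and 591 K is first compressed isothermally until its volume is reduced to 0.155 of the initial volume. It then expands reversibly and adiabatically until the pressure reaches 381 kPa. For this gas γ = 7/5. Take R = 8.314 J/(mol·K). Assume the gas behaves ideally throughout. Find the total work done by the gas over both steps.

V₁ = nRT₁/P₁ = 5.32×8.314×591/190 = 138 L.
Step 1 — Isothermal: T stays 591 K; PV = const ⇒ V₂ = 21.3 L, P₂ = 1230 kPa.
ΔU = 0 (ideal gas, T constant).
W = nRT ln(V₂/V₁) = 5.32×8.314×591×ln(0.155) = -48700 J.
Q = ΔU + W = -48700 J.
State after step 1: P = 1230 kPa, V = 21.3 L, T = 591 K.
Step 2 — Adiabatic: T₂/T₁ = (P₂/P₁)^((γ−1)/γ) ⇒ T₂ = 591×(0.311)^0.286 = 423 K; V₂ = 49.1 L.
ΔU = nCvΔT = 5.32×20.8×(423−591) = -18600 J.
Q = 0 for an adiabatic process, so W = −ΔU = 18600 J.
Net over both steps: W = -30200 J, Q = -48700 J, ΔU = -18600 J.

-30200 J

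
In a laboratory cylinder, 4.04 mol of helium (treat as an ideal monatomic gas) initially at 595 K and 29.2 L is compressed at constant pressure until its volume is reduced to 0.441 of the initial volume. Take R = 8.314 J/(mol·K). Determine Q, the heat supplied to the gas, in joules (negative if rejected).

P₁ = nRT₁/V₁ = 4.04×8.314×595/29.2 = 684 kPa.
Isobaric: P stays 684 kPa; V/T = const ⇒ T₂ = 262 K, V₂ = 12.9 L.
W = PΔV = 684×(12.9−29.2) kPa·L = -11200 J.
ΔU = nCvΔT = 4.04×12.5×(262−595) = -16800 J.
Q = ΔU + W = nCpΔT = -27900 J.

-27900 J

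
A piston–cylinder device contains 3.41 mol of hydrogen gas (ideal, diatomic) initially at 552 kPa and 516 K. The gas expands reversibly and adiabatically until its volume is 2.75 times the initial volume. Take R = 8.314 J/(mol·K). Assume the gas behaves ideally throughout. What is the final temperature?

V₁ = nRT₁/P₁ = 3.41×8.314×516/552 = 26.5 L.
Adiabatic: TV^(γ−1) = const ⇒ T₂ = 516×(0.364)^0.400 = 344 K; PV^γ = const ⇒ P₂ = 134 kPa.

344 K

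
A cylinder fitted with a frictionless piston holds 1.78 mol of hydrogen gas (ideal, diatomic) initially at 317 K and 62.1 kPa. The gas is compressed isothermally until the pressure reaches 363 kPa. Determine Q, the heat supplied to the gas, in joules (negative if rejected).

V₁ = nRT₁/P₁ = 1.78×8.314×317/62.1 = 75.5 L.
Isothermal: T stays 317 K; PV = const ⇒ V₂ = 12.9 L, P₂ = 363 kPa.
ΔU = 0 (ideal gas, T constant).
W = nRT ln(V₂/V₁) = 1.78×8.314×317×ln(0.171) = -8280 J.
Q = ΔU + W = -8280 J.

-8280 J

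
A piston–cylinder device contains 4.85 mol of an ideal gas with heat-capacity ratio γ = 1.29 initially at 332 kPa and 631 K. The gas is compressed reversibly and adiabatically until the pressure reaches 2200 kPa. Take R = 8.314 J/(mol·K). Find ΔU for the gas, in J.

V₁ = nRT₁/P₁ = 4.85×8.314×631/332 = 76.6 L.
Adiabatic: T₂/T₁ = (P₂/P₁)^((γ−1)/γ) ⇒ T₂ = 631×(6.63)^0.225 = 965 K; V₂ = 17.7 L.
For an ideal gas ΔU = nCvΔT with Cv = R/(γ−1) = 28.7 J/(mol·K).
ΔU = 4.85×28.7×(965−631) = 46500 J.

46500 J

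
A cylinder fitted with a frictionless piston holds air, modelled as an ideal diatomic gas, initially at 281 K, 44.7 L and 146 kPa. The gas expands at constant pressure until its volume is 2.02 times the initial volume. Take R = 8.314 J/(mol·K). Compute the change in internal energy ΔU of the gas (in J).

16600 J

n = P₁V₁/(RT₁) = 146×44.7/(8.314×281) = 2.79 mol.
Isobaric: P stays 146 kPa; V/T = const ⇒ T₂ = 568 K, V₂ = 90.3 L.
For an ideal gas ΔU = nCvΔT with Cv = (5/2)R = 20.8 J/(mol·K).
ΔU = 2.79×20.8×(568−281) = 16600 J.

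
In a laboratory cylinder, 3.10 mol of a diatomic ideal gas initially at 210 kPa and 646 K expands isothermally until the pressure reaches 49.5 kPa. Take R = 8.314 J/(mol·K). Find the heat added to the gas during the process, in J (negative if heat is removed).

24100 J

V₁ = nRT₁/P₁ = 3.10×8.314×646/210 = 79.3 L.
Isothermal: T stays 646 K; PV = const ⇒ V₂ = 336 L, P₂ = 49.5 kPa.
ΔU = 0 (ideal gas, T constant).
W = nRT ln(V₂/V₁) = 3.10×8.314×646×ln(4.24) = 24100 J.
Q = ΔU + W = 24100 J.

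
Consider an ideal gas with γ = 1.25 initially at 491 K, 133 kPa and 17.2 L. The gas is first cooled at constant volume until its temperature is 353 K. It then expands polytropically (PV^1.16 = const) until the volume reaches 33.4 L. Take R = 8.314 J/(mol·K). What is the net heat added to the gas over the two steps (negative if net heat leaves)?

n = P₁V₁/(RT₁) = 133×17.2/(8.314×491) = 0.560 mol.
Step 1 — Isochoric: V stays 17.2 L; P/T = const ⇒ T₂ = 353 K, P₂ = 95.6 kPa.
W = 0 (no volume change).
ΔU = nCvΔT = 0.560×33.3×(353−491) = -2570 J.
Q = ΔU = -2570 J.
State after step 1: P = 95.6 kPa, V = 17.2 L, T = 353 K.
Step 2 — Polytropic n=1.16: T₂ = T₁(V₁/V₂)^(n−1) = 353×(0.515)^0.16 = 317 K; P₂ = P₁(V₁/V₂)^n = 44.3 kPa.
W = (P₁V₁−P₂V₂)/(n−1) = (95.6×17.2−44.3×33.4)/0.16 = 1040 J.
ΔU = nCvΔT = 0.560×33.3×(317−353) = -663 J.
Q = ΔU + W = 373 J.
Net over both steps: W = 1040 J, Q = -2200 J, ΔU = -3230 J.

-2200 J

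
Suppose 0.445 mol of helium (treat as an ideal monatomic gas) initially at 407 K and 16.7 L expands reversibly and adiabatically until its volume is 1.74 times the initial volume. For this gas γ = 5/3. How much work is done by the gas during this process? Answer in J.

P₁ = nRT₁/V₁ = 0.445×8.314×407/16.7 = 90.2 kPa.
Adiabatic: TV^(γ−1) = const ⇒ T₂ = 407×(0.575)^0.667 = 281 K; PV^γ = const ⇒ P₂ = 35.8 kPa.
ΔU = nCvΔT = 0.445×12.5×(281−407) = -697 J.
Q = 0 for an adiabatic process, so W = −ΔU = 697 J.

697 J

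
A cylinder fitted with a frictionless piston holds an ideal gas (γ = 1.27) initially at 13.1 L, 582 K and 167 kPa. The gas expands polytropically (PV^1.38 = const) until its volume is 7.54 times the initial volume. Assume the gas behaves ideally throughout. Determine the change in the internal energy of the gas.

-4340 J

n = P₁V₁/(RT₁) = 167×13.1/(8.314×582) = 0.452 mol.
Polytropic n=1.38: T₂ = T₁(V₁/V₂)^(n−1) = 582×(0.133)^0.38 = 270 K; P₂ = P₁(V₁/V₂)^n = 10.3 kPa.
For an ideal gas ΔU = nCvΔT with Cv = R/(γ−1) = 30.8 J/(mol·K).
ΔU = 0.452×30.8×(270−582) = -4340 J.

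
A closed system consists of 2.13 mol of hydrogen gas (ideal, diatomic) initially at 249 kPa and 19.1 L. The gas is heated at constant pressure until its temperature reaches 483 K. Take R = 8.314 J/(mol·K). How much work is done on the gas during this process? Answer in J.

-3800 J

T₁ = P₁V₁/(nR) = 249×19.1/(2.13×8.314) = 269 K.
Isobaric: P stays 249 kPa; V/T = const ⇒ T₂ = 483 K, V₂ = 34.4 L.
W = PΔV = 249×(34.4−19.1) kPa·L = 3800 J.
Work done on the gas = −W_by = -3800 J.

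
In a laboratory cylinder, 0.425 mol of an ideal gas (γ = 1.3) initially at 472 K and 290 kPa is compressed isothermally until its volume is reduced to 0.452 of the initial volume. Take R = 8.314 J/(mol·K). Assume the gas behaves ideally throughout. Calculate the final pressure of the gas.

642 kPa

V₁ = nRT₁/P₁ = 0.425×8.314×472/290 = 5.75 L.
Isothermal: T stays 472 K; PV = const ⇒ V₂ = 2.60 L, P₂ = 642 kPa.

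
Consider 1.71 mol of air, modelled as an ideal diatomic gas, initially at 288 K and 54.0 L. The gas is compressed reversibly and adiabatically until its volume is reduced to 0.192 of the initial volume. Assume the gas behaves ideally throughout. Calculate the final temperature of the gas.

557 K

P₁ = nRT₁/V₁ = 1.71×8.314×288/54.0 = 75.8 kPa.
Adiabatic: TV^(γ−1) = const ⇒ T₂ = 288×(5.21)^0.400 = 557 K; PV^γ = const ⇒ P₂ = 764 kPa.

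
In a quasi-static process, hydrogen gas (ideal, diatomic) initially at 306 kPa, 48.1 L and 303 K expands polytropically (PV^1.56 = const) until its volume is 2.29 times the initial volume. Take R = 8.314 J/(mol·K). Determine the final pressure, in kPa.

84.0 kPa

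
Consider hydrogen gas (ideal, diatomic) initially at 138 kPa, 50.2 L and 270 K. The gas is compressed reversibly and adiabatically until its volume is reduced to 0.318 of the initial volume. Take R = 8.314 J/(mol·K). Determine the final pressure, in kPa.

686 kPa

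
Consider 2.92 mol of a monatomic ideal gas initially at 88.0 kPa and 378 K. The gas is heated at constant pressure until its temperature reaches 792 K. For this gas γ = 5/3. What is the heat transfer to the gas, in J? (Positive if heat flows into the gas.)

25100 J

V₁ = nRT₁/P₁ = 2.92×8.314×378/88.0 = 104 L.
Isobaric: P stays 88.0 kPa; V/T = const ⇒ T₂ = 792 K, V₂ = 218 L.
W = PΔV = 88.0×(218−104) kPa·L = 10100 J.
ΔU = nCvΔT = 2.92×12.5×(792−378) = 15100 J.
Q = ΔU + W = nCpΔT = 25100 J.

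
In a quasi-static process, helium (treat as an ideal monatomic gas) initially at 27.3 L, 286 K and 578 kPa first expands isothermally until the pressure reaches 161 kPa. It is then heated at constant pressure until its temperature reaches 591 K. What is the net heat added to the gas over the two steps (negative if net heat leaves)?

62200 J

n = P₁V₁/(RT₁) = 578×27.3/(8.314×286) = 6.64 mol.
Step 1 — Isothermal: T stays 286 K; PV = const ⇒ V₂ = 98.0 L, P₂ = 161 kPa.
ΔU = 0 (ideal gas, T constant).
W = nRT ln(V₂/V₁) = 6.64×8.314×286×ln(3.59) = 20200 J.
Q = ΔU + W = 20200 J.
State after step 1: P = 161 kPa, V = 98.0 L, T = 286 K.
Step 2 — Isobaric: P stays 161 kPa; V/T = const ⇒ T₂ = 591 K, V₂ = 203 L.
W = PΔV = 161×(203−98.0) kPa·L = 16800 J.
ΔU = nCvΔT = 6.64×12.5×(591−286) = 25200 J.
Q = ΔU + W = nCpΔT = 42100 J.
Net over both steps: W = 37000 J, Q = 62200 J, ΔU = 25200 J.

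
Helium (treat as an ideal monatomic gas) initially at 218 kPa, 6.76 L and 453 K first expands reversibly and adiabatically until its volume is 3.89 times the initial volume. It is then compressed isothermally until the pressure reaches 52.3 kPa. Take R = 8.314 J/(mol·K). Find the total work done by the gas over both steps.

n = P₁V₁/(RT₁) = 218×6.76/(8.314×453) = 0.391 mol.
Step 1 — Adiabatic: TV^(γ−1) = const ⇒ T₂ = 453×(0.257)^0.667 = 183 K; PV^γ = const ⇒ P₂ = 22.7 kPa.
ΔU = nCvΔT = 0.391×12.5×(183−453) = -1320 J.
Q = 0 for an adiabatic process, so W = −ΔU = 1320 J.
State after step 1: P = 22.7 kPa, V = 26.3 L, T = 183 K.
Step 2 — Isothermal: T stays 183 K; PV = const ⇒ V₂ = 11.4 L, P₂ = 52.3 kPa.
ΔU = 0 (ideal gas, T constant).
W = nRT ln(V₂/V₁) = 0.391×8.314×183×ln(0.433) = -498 J.
Q = ΔU + W = -498 J.
Net over both steps: W = 818 J, Q = -498 J, ΔU = -1320 J.

818 J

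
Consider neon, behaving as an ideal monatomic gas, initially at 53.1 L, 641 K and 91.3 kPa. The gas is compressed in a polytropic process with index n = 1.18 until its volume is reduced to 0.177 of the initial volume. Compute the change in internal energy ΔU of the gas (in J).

2660 J

n = P₁V₁/(RT₁) = 91.3×53.1/(8.314×641) = 0.910 mol.
Polytropic n=1.18: T₂ = T₁(V₁/V₂)^(n−1) = 641×(5.65)^0.18 = 875 K; P₂ = P₁(V₁/V₂)^n = 704 kPa.
For an ideal gas ΔU = nCvΔT with Cv = (3/2)R = 12.5 J/(mol·K).
ΔU = 0.910×12.5×(875−641) = 2660 J.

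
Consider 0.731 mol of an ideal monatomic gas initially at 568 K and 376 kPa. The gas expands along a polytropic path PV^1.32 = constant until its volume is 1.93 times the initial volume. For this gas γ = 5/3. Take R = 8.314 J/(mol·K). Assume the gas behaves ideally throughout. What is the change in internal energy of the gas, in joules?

-983 J

V₁ = nRT₁/P₁ = 0.731×8.314×568/376 = 9.18 L.
Polytropic n=1.32: T₂ = T₁(V₁/V₂)^(n−1) = 568×(0.518)^0.32 = 460 K; P₂ = P₁(V₁/V₂)^n = 158 kPa.
For an ideal gas ΔU = nCvΔT with Cv = (3/2)R = 12.5 J/(mol·K).
ΔU = 0.731×12.5×(460−568) = -983 J.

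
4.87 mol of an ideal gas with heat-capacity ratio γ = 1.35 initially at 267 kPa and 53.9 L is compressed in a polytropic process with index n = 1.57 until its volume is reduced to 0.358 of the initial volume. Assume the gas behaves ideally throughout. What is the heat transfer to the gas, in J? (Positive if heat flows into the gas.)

T₁ = P₁V₁/(nR) = 267×53.9/(4.87×8.314) = 355 K.
Polytropic n=1.57: T₂ = T₁(V₁/V₂)^(n−1) = 355×(2.79)^0.57 = 638 K; P₂ = P₁(V₁/V₂)^n = 1340 kPa.
W = (P₁V₁−P₂V₂)/(n−1) = (267×53.9−1340×19.3)/0.57 = -20100 J.
ΔU = nCvΔT = 4.87×23.8×(638−355) = 32700 J.
Q = ΔU + W = 12600 J.

12600 J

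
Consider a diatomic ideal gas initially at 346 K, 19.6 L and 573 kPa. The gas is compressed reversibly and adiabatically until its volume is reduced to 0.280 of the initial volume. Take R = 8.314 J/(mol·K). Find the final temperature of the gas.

Adiabatic: TV^(γ−1) = const ⇒ T₂ = 346×(3.57)^0.400 = 576 K; PV^γ = const ⇒ P₂ = 3410 kPa.

576 K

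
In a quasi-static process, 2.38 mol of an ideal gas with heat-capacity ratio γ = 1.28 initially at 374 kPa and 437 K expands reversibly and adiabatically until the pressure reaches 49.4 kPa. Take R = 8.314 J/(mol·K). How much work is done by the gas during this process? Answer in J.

11000 J

V₁ = nRT₁/P₁ = 2.38×8.314×437/374 = 23.1 L.
Adiabatic: T₂/T₁ = (P₂/P₁)^((γ−1)/γ) ⇒ T₂ = 437×(0.132)^0.219 = 281 K; V₂ = 112 L.
ΔU = nCvΔT = 2.38×29.7×(281−437) = -11000 J.
Q = 0 for an adiabatic process, so W = −ΔU = 11000 J.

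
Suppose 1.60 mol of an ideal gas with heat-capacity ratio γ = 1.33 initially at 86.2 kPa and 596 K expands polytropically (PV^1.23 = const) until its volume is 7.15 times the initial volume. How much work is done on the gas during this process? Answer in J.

V₁ = nRT₁/P₁ = 1.60×8.314×596/86.2 = 92.0 L.
Polytropic n=1.23: T₂ = T₁(V₁/V₂)^(n−1) = 596×(0.140)^0.23 = 379 K; P₂ = P₁(V₁/V₂)^n = 7.67 kPa.
W = (P₁V₁−P₂V₂)/(n−1) = (86.2×92.0−7.67×658)/0.23 = 12500 J.
Work done on the gas = −W_by = -12500 J.

-12500 J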